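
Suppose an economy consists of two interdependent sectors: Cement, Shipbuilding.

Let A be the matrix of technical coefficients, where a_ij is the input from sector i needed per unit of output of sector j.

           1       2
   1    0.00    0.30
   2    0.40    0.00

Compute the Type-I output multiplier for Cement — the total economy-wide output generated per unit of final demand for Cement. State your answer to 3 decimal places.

m_1 = 1.591

I − A =
  [   1.00    -0.30]
  [  -0.40     1.00]
det(I−A) = (1.00)(1.00) − (-0.30)(-0.40) = 0.8800
adj(I−A) = [[1.00, 0.30], [0.40, 1.00]]
(I − A)⁻¹ = adj(I−A) / det(I−A) ≈
  [   1.1364     0.3409]
  [   0.4545     1.1364]
The output multiplier for sector j is the column-j sum of the Leontief inverse (I − A)⁻¹ = adj(I−A) / det(I−A).
Column 1 of adj(I−A): (1.00, 0.40); det(I−A) = 0.8800.
m_1 = (1.00 + 0.40) / 0.8800 = 1.40 / 0.8800 ≈ 1.591.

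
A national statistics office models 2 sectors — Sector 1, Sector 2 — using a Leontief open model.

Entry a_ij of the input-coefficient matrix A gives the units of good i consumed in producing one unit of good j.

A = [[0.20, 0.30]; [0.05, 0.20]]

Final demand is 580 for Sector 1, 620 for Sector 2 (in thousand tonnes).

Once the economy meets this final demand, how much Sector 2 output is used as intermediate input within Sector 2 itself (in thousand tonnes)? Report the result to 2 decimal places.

I − A =
  [   0.80    -0.30]
  [  -0.05     0.80]
det(I−A) = (0.80)(0.80) − (-0.30)(-0.05) = 0.6250
adj(I−A) = [[0.80, 0.30], [0.05, 0.80]]
(I − A)⁻¹ = adj(I−A) / det(I−A) ≈
  [   1.2800     0.4800]
  [   0.0800     1.2800]
First solve x = (I − A)⁻¹ d = adj(I−A)·d / det(I−A); in particular x_2 = (0.05·580 + 0.80·620) / 0.6250 = 525.00 / 0.6250 = 840.0000.
Intermediate flow from 2 to 2: z_22 = a_22 · x_2 = 0.20 × 525.00 / 0.6250 = 105.00 / 0.6250 = 168.00.

z_22 = 168.00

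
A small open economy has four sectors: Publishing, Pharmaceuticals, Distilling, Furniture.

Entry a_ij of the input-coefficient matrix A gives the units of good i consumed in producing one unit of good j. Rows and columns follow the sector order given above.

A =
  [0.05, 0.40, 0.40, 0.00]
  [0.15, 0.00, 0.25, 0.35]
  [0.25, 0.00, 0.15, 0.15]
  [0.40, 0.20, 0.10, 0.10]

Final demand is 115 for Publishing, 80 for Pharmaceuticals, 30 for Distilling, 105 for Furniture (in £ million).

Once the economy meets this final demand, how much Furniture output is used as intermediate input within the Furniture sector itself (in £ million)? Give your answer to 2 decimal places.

z_44 = 35.17

I − A =
  [   0.95    -0.40    -0.40     0.00]
  [  -0.15     1.00    -0.25    -0.35]
  [  -0.25     0.00     0.85    -0.15]
  [  -0.40    -0.20    -0.10     0.90]
Compute the cofactors C_ij = (−1)^(i+j)·(3×3 minor ij) of I−A; the adjugate is their transpose:
adj(I−A) = Cᵀ =
  [ 0.68300   0.31200   0.43600   0.19400]
  [ 0.31150   0.59850   0.35700   0.29225]
  [ 0.27200   0.14250   0.67850   0.16850]
  [ 0.40300   0.28750   0.34850   0.63150]
det(I−A) = Σ_j (I−A)_1j·C_1j = (0.95)(0.68300) + (-0.40)(0.31150) + (-0.40)(0.27200) + (0.00)(0.40300) = 0.41545
(I − A)⁻¹ = adj(I−A) / det(I−A) ≈
  [   1.6440     0.7510     1.0495     0.4670]
  [   0.7498     1.4406     0.8593     0.7035]
  [   0.6547     0.3430     1.6332     0.4056]
  [   0.9700     0.6920     0.8388     1.5200]
First solve x = (I − A)⁻¹ d = adj(I−A)·d / det(I−A); in particular x_4 = (0.40300·115 + 0.28750·80 + 0.34850·30 + 0.63150·105) / 0.41545 = 146.1075 / 0.41545 ≈ 351.6849.
Intermediate flow from 4 to 4: z_44 = a_44 · x_4 = 0.10 × 146.1075 / 0.41545 = 14.61075 / 0.41545 ≈ 35.17.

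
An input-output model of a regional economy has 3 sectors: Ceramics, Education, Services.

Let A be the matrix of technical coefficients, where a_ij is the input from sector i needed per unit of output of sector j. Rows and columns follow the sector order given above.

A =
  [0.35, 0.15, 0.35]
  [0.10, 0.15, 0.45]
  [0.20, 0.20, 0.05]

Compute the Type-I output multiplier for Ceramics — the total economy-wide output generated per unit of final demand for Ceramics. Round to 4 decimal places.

I − A =
  [   0.65    -0.15    -0.35]
  [  -0.10     0.85    -0.45]
  [  -0.20    -0.20     0.95]
Cofactors of I−A, C_ij = (−1)^(i+j)·(minor ij) (rows/columns in the sector order above):
  C_11 = (0.85)(0.95) − (-0.45)(-0.20) = 0.7175
  C_12 = −[(-0.10)(0.95) − (-0.45)(-0.20)] = 0.1850
  C_13 = (-0.10)(-0.20) − (0.85)(-0.20) = 0.1900
  C_21 = −[(-0.15)(0.95) − (-0.35)(-0.20)] = 0.2125
  C_22 = (0.65)(0.95) − (-0.35)(-0.20) = 0.5475
  C_23 = −[(0.65)(-0.20) − (-0.15)(-0.20)] = 0.1600
  C_31 = (-0.15)(-0.45) − (-0.35)(0.85) = 0.3650
  C_32 = −[(0.65)(-0.45) − (-0.35)(-0.10)] = 0.3275
  C_33 = (0.65)(0.85) − (-0.15)(-0.10) = 0.5375
det(I−A) = Σ_j (I−A)_1j·C_1j = (0.65)(0.7175) + (-0.15)(0.1850) + (-0.35)(0.1900) = 0.372125
adj(I−A) = Cᵀ =
  [ 0.7175   0.2125   0.3650]
  [ 0.1850   0.5475   0.3275]
  [ 0.1900   0.1600   0.5375]
(I − A)⁻¹ = adj(I−A) / det(I−A) ≈
  [   1.92812     0.57104     0.98085]
  [   0.49714     1.47128     0.88008]
  [   0.51058     0.42996     1.44441]
The output multiplier for sector j is the column-j sum of the Leontief inverse (I − A)⁻¹ = adj(I−A) / det(I−A).
Column 1 of adj(I−A): (0.7175, 0.1850, 0.1900); det(I−A) = 0.372125.
m_1 = (0.7175 + 0.1850 + 0.1900) / 0.372125 = 1.0925 / 0.372125 ≈ 2.9358.

m_1 = 2.9358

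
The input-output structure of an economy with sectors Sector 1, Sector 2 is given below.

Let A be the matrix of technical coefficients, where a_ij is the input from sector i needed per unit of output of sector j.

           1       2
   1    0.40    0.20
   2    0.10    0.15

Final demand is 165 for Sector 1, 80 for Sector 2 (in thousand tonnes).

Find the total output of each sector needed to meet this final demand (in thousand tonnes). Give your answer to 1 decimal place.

x_1 = 318.9, x_2 = 131.6

I − A =
  [   0.60    -0.20]
  [  -0.10     0.85]
det(I−A) = (0.60)(0.85) − (-0.20)(-0.10) = 0.4900
adj(I−A) = [[0.85, 0.20], [0.10, 0.60]]
(I − A)⁻¹ = adj(I−A) / det(I−A) ≈
  [   1.7347     0.4082]
  [   0.2041     1.2245]
x = (I − A)⁻¹ d = adj(I−A)·d / det(I−A), with det(I−A) = 0.4900:
  x_1 = (0.85·165 + 0.20·80) / 0.4900 = 156.25 / 0.4900 ≈ 318.9
  x_2 = (0.10·165 + 0.60·80) / 0.4900 = 64.50 / 0.4900 ≈ 131.6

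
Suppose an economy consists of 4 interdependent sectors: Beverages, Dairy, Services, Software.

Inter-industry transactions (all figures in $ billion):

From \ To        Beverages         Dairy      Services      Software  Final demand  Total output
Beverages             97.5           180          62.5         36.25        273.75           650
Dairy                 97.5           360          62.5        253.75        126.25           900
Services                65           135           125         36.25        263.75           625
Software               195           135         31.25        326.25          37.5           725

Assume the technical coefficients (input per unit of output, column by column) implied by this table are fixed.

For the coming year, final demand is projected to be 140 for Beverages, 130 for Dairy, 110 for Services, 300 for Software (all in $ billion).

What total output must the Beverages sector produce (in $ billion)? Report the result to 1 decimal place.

x_1 = 564.9

Technical coefficients a_ij = z_ij / X_j:
  a_11 = 97.5/650 = 0.15, a_21 = 97.5/650 = 0.15, a_31 = 65/650 = 0.10, a_41 = 195/650 = 0.30
  a_12 = 180/900 = 0.20, a_22 = 360/900 = 0.40, a_32 = 135/900 = 0.15, a_42 = 135/900 = 0.15
  a_13 = 62.5/625 = 0.10, a_23 = 62.5/625 = 0.10, a_33 = 125/625 = 0.20, a_43 = 31.25/625 = 0.05
  a_14 = 36.25/725 = 0.05, a_24 = 253.75/725 = 0.35, a_34 = 36.25/725 = 0.05, a_44 = 326.25/725 = 0.45
I − A =
  [   0.85    -0.20    -0.10    -0.05]
  [  -0.15     0.60    -0.10    -0.35]
  [  -0.10    -0.15     0.80    -0.05]
  [  -0.30    -0.15    -0.05     0.55]
Compute the cofactors C_ij = (−1)^(i+j)·(3×3 minor ij) of I−A; the adjugate is their transpose:
adj(I−A) = Cᵀ =
  [ 0.208875   0.102875   0.044500   0.088500]
  [ 0.158375   0.352625   0.079250   0.246000]
  [ 0.066000   0.089000   0.188250   0.079750]
  [ 0.163125   0.160375   0.063000   0.361000]
det(I−A) = Σ_j (I−A)_1j·C_1j = (0.85)(0.208875) + (-0.20)(0.158375) + (-0.10)(0.066000) + (-0.05)(0.163125) = 0.1311125
(I − A)⁻¹ = adj(I−A) / det(I−A) ≈
  [   1.5931     0.7846     0.3394     0.6750]
  [   1.2079     2.6895     0.6044     1.8763]
  [   0.5034     0.6788     1.4358     0.6083]
  [   1.2442     1.2232     0.4805     2.7534]
x = (I − A)⁻¹ d = adj(I−A)·d / det(I−A), with det(I−A) = 0.1311125:
  x_1 = (0.208875·140 + 0.102875·130 + 0.044500·110 + 0.088500·300) / 0.1311125 = 74.06125 / 0.1311125 ≈ 564.9
  x_2 = (0.158375·140 + 0.352625·130 + 0.079250·110 + 0.246000·300) / 0.1311125 = 150.53125 / 0.1311125 ≈ 1148.1
  x_3 = (0.066000·140 + 0.089000·130 + 0.188250·110 + 0.079750·300) / 0.1311125 = 65.4425 / 0.1311125 ≈ 499.1
  x_4 = (0.163125·140 + 0.160375·130 + 0.063000·110 + 0.361000·300) / 0.1311125 = 158.91625 / 0.1311125 ≈ 1212.1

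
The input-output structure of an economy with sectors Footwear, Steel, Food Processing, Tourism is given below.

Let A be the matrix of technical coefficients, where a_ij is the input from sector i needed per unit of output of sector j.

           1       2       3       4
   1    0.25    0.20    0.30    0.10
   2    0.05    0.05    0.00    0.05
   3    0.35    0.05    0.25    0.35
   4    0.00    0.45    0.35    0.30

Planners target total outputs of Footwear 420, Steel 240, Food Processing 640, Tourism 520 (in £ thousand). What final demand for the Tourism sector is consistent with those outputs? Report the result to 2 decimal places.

d_4 = 32.00

I − A =
  [   0.75    -0.20    -0.30    -0.10]
  [  -0.05     0.95     0.00    -0.05]
  [  -0.35    -0.05     0.75    -0.35]
  [   0.00    -0.45    -0.35     0.70]
d = (I − A) x:
  d_1 = (+0.75)·420 + (-0.20)·240 + (-0.30)·640 + (-0.10)·520 = 23.00
  d_2 = (-0.05)·420 + (+0.95)·240 + (+0.00)·640 + (-0.05)·520 = 181.00
  d_3 = (-0.35)·420 + (-0.05)·240 + (+0.75)·640 + (-0.35)·520 = 139.00
  d_4 = (+0.00)·420 + (-0.45)·240 + (-0.35)·640 + (+0.70)·520 = 32.00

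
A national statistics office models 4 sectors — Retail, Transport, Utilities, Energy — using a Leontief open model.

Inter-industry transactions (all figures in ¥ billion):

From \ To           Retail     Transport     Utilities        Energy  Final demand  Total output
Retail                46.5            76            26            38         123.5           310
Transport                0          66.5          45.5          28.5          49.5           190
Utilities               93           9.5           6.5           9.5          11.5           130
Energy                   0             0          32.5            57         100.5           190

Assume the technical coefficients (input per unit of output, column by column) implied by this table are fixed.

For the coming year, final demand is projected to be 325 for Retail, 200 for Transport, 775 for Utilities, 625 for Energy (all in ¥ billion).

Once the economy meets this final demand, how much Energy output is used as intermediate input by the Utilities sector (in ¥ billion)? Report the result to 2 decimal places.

z_43 = 381.66

Technical coefficients a_ij = z_ij / X_j:
  a_11 = 46.5/310 = 0.15, a_21 = 0/310 = 0.00, a_31 = 93/310 = 0.30, a_41 = 0/310 = 0.00
  a_12 = 76/190 = 0.40, a_22 = 66.5/190 = 0.35, a_32 = 9.5/190 = 0.05, a_42 = 0/190 = 0.00
  a_13 = 26/130 = 0.20, a_23 = 45.5/130 = 0.35, a_33 = 6.5/130 = 0.05, a_43 = 32.5/130 = 0.25
  a_14 = 38/190 = 0.20, a_24 = 28.5/190 = 0.15, a_34 = 9.5/190 = 0.05, a_44 = 57/190 = 0.30
I − A =
  [   0.85    -0.40    -0.20    -0.20]
  [   0.00     0.65    -0.35    -0.15]
  [  -0.30    -0.05     0.95    -0.05]
  [   0.00     0.00    -0.25     0.70]
Compute the cofactors C_ij = (−1)^(i+j)·(3×3 minor ij) of I−A; the adjugate is their transpose:
adj(I−A) = Cᵀ =
  [ 0.410000   0.270500   0.236500   0.192000]
  [ 0.084750   0.497625   0.240125   0.148000]
  [ 0.136500   0.113750   0.386750   0.091000]
  [ 0.048750   0.040625   0.138125   0.429000]
det(I−A) = Σ_j (I−A)_1j·C_1j = (0.85)(0.410000) + (-0.40)(0.084750) + (-0.20)(0.136500) + (-0.20)(0.048750) = 0.27755
(I − A)⁻¹ = adj(I−A) / det(I−A) ≈
  [   1.4772     0.9746     0.8521     0.6918]
  [   0.3054     1.7929     0.8652     0.5332]
  [   0.4918     0.4098     1.3934     0.3279]
  [   0.1756     0.1464     0.4977     1.5457]
First solve x = (I − A)⁻¹ d = adj(I−A)·d / det(I−A); in particular x_3 = (0.136500·325 + 0.113750·200 + 0.386750·775 + 0.091000·625) / 0.27755 = 423.71875 / 0.27755 ≈ 1526.6393.
Intermediate flow from 4 to 3: z_43 = a_43 · x_3 = 0.25 × 423.71875 / 0.27755 = 105.9296875 / 0.27755 ≈ 381.66.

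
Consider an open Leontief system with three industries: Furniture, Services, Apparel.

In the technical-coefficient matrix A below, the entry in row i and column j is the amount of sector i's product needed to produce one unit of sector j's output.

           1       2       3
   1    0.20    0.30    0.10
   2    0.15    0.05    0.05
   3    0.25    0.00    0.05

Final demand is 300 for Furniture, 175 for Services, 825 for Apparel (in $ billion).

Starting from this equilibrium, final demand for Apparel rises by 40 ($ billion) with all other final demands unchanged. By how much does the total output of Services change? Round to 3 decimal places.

I − A =
  [   0.80    -0.30    -0.10]
  [  -0.15     0.95    -0.05]
  [  -0.25     0.00     0.95]
Cofactors of I−A, C_ij = (−1)^(i+j)·(minor ij) (rows/columns in the sector order above):
  C_11 = (0.95)(0.95) − (-0.05)(0.00) = 0.9025
  C_12 = −[(-0.15)(0.95) − (-0.05)(-0.25)] = 0.1550
  C_13 = (-0.15)(0.00) − (0.95)(-0.25) = 0.2375
  C_21 = −[(-0.30)(0.95) − (-0.10)(0.00)] = 0.2850
  C_22 = (0.80)(0.95) − (-0.10)(-0.25) = 0.7350
  C_23 = −[(0.80)(0.00) − (-0.30)(-0.25)] = 0.0750
  C_31 = (-0.30)(-0.05) − (-0.10)(0.95) = 0.1100
  C_32 = −[(0.80)(-0.05) − (-0.10)(-0.15)] = 0.0550
  C_33 = (0.80)(0.95) − (-0.30)(-0.15) = 0.7150
det(I−A) = Σ_j (I−A)_1j·C_1j = (0.80)(0.9025) + (-0.30)(0.1550) + (-0.10)(0.2375) = 0.65175
adj(I−A) = Cᵀ =
  [ 0.9025   0.2850   0.1100]
  [ 0.1550   0.7350   0.0550]
  [ 0.2375   0.0750   0.7150]
(I − A)⁻¹ = adj(I−A) / det(I−A) ≈
  [   1.3847     0.4373     0.1688]
  [   0.2378     1.1277     0.0844]
  [   0.3644     0.1151     1.0970]
Δx = (I − A)⁻¹ Δd with Δd having +40 in the Apparel component and 0 elsewhere.
So Δx_2 = L_23 · (+40), where L_23 = adj(I−A)_23 / det(I−A) = 0.0550 / 0.65175.
Δx_2 = 0.0550 × (+40) / 0.65175 = 2.20 / 0.65175 ≈ 3.376.

Δx_2 = 3.376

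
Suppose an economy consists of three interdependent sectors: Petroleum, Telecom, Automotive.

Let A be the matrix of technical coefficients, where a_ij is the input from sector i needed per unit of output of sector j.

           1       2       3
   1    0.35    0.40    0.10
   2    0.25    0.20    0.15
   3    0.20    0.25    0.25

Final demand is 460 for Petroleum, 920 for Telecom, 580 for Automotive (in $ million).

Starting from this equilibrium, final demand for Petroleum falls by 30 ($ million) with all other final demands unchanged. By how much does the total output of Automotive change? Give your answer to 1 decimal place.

I − A =
  [   0.65    -0.40    -0.10]
  [  -0.25     0.80    -0.15]
  [  -0.20    -0.25     0.75]
Cofactors of I−A, C_ij = (−1)^(i+j)·(minor ij) (rows/columns in the sector order above):
  C_11 = (0.80)(0.75) − (-0.15)(-0.25) = 0.5625
  C_12 = −[(-0.25)(0.75) − (-0.15)(-0.20)] = 0.2175
  C_13 = (-0.25)(-0.25) − (0.80)(-0.20) = 0.2225
  C_21 = −[(-0.40)(0.75) − (-0.10)(-0.25)] = 0.3250
  C_22 = (0.65)(0.75) − (-0.10)(-0.20) = 0.4675
  C_23 = −[(0.65)(-0.25) − (-0.40)(-0.20)] = 0.2425
  C_31 = (-0.40)(-0.15) − (-0.10)(0.80) = 0.1400
  C_32 = −[(0.65)(-0.15) − (-0.10)(-0.25)] = 0.1225
  C_33 = (0.65)(0.80) − (-0.40)(-0.25) = 0.4200
det(I−A) = Σ_j (I−A)_1j·C_1j = (0.65)(0.5625) + (-0.40)(0.2175) + (-0.10)(0.2225) = 0.256375
adj(I−A) = Cᵀ =
  [ 0.5625   0.3250   0.1400]
  [ 0.2175   0.4675   0.1225]
  [ 0.2225   0.2425   0.4200]
(I − A)⁻¹ = adj(I−A) / det(I−A) ≈
  [   2.1941     1.2677     0.5461]
  [   0.8484     1.8235     0.4778]
  [   0.8679     0.9459     1.6382]
Δx = (I − A)⁻¹ Δd with Δd having -30 in the Petroleum component and 0 elsewhere.
So Δx_3 = L_31 · (-30), where L_31 = adj(I−A)_31 / det(I−A) = 0.2225 / 0.256375.
Δx_3 = 0.2225 × (-30) / 0.256375 = -6.675 / 0.256375 ≈ -26.0.

Δx_3 = -26.0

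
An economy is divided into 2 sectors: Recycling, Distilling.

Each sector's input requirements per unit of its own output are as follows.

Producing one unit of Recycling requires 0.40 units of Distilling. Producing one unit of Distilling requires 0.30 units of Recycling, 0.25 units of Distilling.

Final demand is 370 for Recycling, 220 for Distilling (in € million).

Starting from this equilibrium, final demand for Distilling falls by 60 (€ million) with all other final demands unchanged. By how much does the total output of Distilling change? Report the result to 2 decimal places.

Δx_D = -95.24

I − A =
  [   1.00    -0.30]
  [  -0.40     0.75]
det(I−A) = (1.00)(0.75) − (-0.30)(-0.40) = 0.6300
adj(I−A) = [[0.75, 0.30], [0.40, 1.00]]
(I − A)⁻¹ = adj(I−A) / det(I−A) ≈
  [   1.1905     0.4762]
  [   0.6349     1.5873]
Δx = (I − A)⁻¹ Δd with Δd having -60 in the Distilling component and 0 elsewhere.
So Δx_D = L_DD · (-60), where L_DD = adj(I−A)_DD / det(I−A) = 1.00 / 0.6300.
Δx_D = 1.00 × (-60) / 0.6300 = -60.00 / 0.6300 ≈ -95.24.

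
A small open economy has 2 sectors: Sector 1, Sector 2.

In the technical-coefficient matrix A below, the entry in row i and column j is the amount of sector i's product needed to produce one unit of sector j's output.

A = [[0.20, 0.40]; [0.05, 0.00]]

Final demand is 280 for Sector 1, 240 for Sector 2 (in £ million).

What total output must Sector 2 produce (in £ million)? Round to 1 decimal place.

x_2 = 264.1

I − A =
  [   0.80    -0.40]
  [  -0.05     1.00]
det(I−A) = (0.80)(1.00) − (-0.40)(-0.05) = 0.7800
adj(I−A) = [[1.00, 0.40], [0.05, 0.80]]
(I − A)⁻¹ = adj(I−A) / det(I−A) ≈
  [   1.2821     0.5128]
  [   0.0641     1.0256]
x = (I − A)⁻¹ d = adj(I−A)·d / det(I−A), with det(I−A) = 0.7800:
  x_1 = (1.00·280 + 0.40·240) / 0.7800 = 376.00 / 0.7800 ≈ 482.1
  x_2 = (0.05·280 + 0.80·240) / 0.7800 = 206.00 / 0.7800 ≈ 264.1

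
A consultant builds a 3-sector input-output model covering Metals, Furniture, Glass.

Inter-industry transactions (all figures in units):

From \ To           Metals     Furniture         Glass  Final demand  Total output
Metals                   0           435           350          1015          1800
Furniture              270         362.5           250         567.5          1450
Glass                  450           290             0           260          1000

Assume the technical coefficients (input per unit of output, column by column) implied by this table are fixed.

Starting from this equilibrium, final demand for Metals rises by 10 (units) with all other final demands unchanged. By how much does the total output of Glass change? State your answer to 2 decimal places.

Δx_G = 3.88

Technical coefficients a_ij = z_ij / X_j:
  a_MM = 0/1800 = 0.00, a_FM = 270/1800 = 0.15, a_GM = 450/1800 = 0.25
  a_MF = 435/1450 = 0.30, a_FF = 362.5/1450 = 0.25, a_GF = 290/1450 = 0.20
  a_MG = 350/1000 = 0.35, a_FG = 250/1000 = 0.25, a_GG = 0/1000 = 0.00
I − A =
  [   1.00    -0.30    -0.35]
  [  -0.15     0.75    -0.25]
  [  -0.25    -0.20     1.00]
Cofactors of I−A, C_ij = (−1)^(i+j)·(minor ij) (rows/columns in the sector order above):
  C_11 = (0.75)(1.00) − (-0.25)(-0.20) = 0.7000
  C_12 = −[(-0.15)(1.00) − (-0.25)(-0.25)] = 0.2125
  C_13 = (-0.15)(-0.20) − (0.75)(-0.25) = 0.2175
  C_21 = −[(-0.30)(1.00) − (-0.35)(-0.20)] = 0.3700
  C_22 = (1.00)(1.00) − (-0.35)(-0.25) = 0.9125
  C_23 = −[(1.00)(-0.20) − (-0.30)(-0.25)] = 0.2750
  C_31 = (-0.30)(-0.25) − (-0.35)(0.75) = 0.3375
  C_32 = −[(1.00)(-0.25) − (-0.35)(-0.15)] = 0.3025
  C_33 = (1.00)(0.75) − (-0.30)(-0.15) = 0.7050
det(I−A) = Σ_j (I−A)_1j·C_1j = (1.00)(0.7000) + (-0.30)(0.2125) + (-0.35)(0.2175) = 0.560125
adj(I−A) = Cᵀ =
  [ 0.7000   0.3700   0.3375]
  [ 0.2125   0.9125   0.3025]
  [ 0.2175   0.2750   0.7050]
(I − A)⁻¹ = adj(I−A) / det(I−A) ≈
  [   1.2497     0.6606     0.6025]
  [   0.3794     1.6291     0.5401]
  [   0.3883     0.4910     1.2586]
Δx = (I − A)⁻¹ Δd with Δd having +10 in the Metals component and 0 elsewhere.
So Δx_G = L_GM · (+10), where L_GM = adj(I−A)_GM / det(I−A) = 0.2175 / 0.560125.
Δx_G = 0.2175 × (+10) / 0.560125 = 2.175 / 0.560125 ≈ 3.88.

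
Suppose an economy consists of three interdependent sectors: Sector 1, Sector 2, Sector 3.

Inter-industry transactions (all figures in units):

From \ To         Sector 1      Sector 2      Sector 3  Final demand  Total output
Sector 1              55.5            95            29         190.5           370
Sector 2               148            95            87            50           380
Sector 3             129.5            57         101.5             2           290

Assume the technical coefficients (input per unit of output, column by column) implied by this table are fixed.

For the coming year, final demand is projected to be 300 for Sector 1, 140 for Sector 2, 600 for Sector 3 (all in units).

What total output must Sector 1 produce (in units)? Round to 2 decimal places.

Technical coefficients a_ij = z_ij / X_j:
  a_11 = 55.5/370 = 0.15, a_21 = 148/370 = 0.40, a_31 = 129.5/370 = 0.35
  a_12 = 95/380 = 0.25, a_22 = 95/380 = 0.25, a_32 = 57/380 = 0.15
  a_13 = 29/290 = 0.10, a_23 = 87/290 = 0.30, a_33 = 101.5/290 = 0.35
I − A =
  [   0.85    -0.25    -0.10]
  [  -0.40     0.75    -0.30]
  [  -0.35    -0.15     0.65]
Cofactors of I−A, C_ij = (−1)^(i+j)·(minor ij) (rows/columns in the sector order above):
  C_11 = (0.75)(0.65) − (-0.30)(-0.15) = 0.4425
  C_12 = −[(-0.40)(0.65) − (-0.30)(-0.35)] = 0.3650
  C_13 = (-0.40)(-0.15) − (0.75)(-0.35) = 0.3225
  C_21 = −[(-0.25)(0.65) − (-0.10)(-0.15)] = 0.1775
  C_22 = (0.85)(0.65) − (-0.10)(-0.35) = 0.5175
  C_23 = −[(0.85)(-0.15) − (-0.25)(-0.35)] = 0.2150
  C_31 = (-0.25)(-0.30) − (-0.10)(0.75) = 0.1500
  C_32 = −[(0.85)(-0.30) − (-0.10)(-0.40)] = 0.2950
  C_33 = (0.85)(0.75) − (-0.25)(-0.40) = 0.5375
det(I−A) = Σ_j (I−A)_1j·C_1j = (0.85)(0.4425) + (-0.25)(0.3650) + (-0.10)(0.3225) = 0.252625
adj(I−A) = Cᵀ =
  [ 0.4425   0.1775   0.1500]
  [ 0.3650   0.5175   0.2950]
  [ 0.3225   0.2150   0.5375]
(I − A)⁻¹ = adj(I−A) / det(I−A) ≈
  [   1.7516     0.7026     0.5938]
  [   1.4448     2.0485     1.1677]
  [   1.2766     0.8511     2.1277]
x = (I − A)⁻¹ d = adj(I−A)·d / det(I−A), with det(I−A) = 0.252625:
  x_1 = (0.4425·300 + 0.1775·140 + 0.1500·600) / 0.252625 = 247.60 / 0.252625 ≈ 980.11
  x_2 = (0.3650·300 + 0.5175·140 + 0.2950·600) / 0.252625 = 358.95 / 0.252625 ≈ 1420.88
  x_3 = (0.3225·300 + 0.2150·140 + 0.5375·600) / 0.252625 = 449.35 / 0.252625 ≈ 1778.72

x_1 = 980.11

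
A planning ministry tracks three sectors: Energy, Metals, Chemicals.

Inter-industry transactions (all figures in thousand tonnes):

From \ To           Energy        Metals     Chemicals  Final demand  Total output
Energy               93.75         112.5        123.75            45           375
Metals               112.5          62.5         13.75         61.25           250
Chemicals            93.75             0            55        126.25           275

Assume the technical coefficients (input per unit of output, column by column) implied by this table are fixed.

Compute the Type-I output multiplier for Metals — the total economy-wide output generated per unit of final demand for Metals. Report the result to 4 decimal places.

m_2 = 3.8095

Technical coefficients a_ij = z_ij / X_j:
  a_11 = 93.75/375 = 0.25, a_21 = 112.5/375 = 0.30, a_31 = 93.75/375 = 0.25
  a_12 = 112.5/250 = 0.45, a_22 = 62.5/250 = 0.25, a_32 = 0/250 = 0.00
  a_13 = 123.75/275 = 0.45, a_23 = 13.75/275 = 0.05, a_33 = 55/275 = 0.20
I − A =
  [   0.75    -0.45    -0.45]
  [  -0.30     0.75    -0.05]
  [  -0.25     0.00     0.80]
Cofactors of I−A, C_ij = (−1)^(i+j)·(minor ij) (rows/columns in the sector order above):
  C_11 = (0.75)(0.80) − (-0.05)(0.00) = 0.6000
  C_12 = −[(-0.30)(0.80) − (-0.05)(-0.25)] = 0.2525
  C_13 = (-0.30)(0.00) − (0.75)(-0.25) = 0.1875
  C_21 = −[(-0.45)(0.80) − (-0.45)(0.00)] = 0.3600
  C_22 = (0.75)(0.80) − (-0.45)(-0.25) = 0.4875
  C_23 = −[(0.75)(0.00) − (-0.45)(-0.25)] = 0.1125
  C_31 = (-0.45)(-0.05) − (-0.45)(0.75) = 0.3600
  C_32 = −[(0.75)(-0.05) − (-0.45)(-0.30)] = 0.1725
  C_33 = (0.75)(0.75) − (-0.45)(-0.30) = 0.4275
det(I−A) = Σ_j (I−A)_1j·C_1j = (0.75)(0.6000) + (-0.45)(0.2525) + (-0.45)(0.1875) = 0.2520
adj(I−A) = Cᵀ =
  [ 0.6000   0.3600   0.3600]
  [ 0.2525   0.4875   0.1725]
  [ 0.1875   0.1125   0.4275]
(I − A)⁻¹ = adj(I−A) / det(I−A) ≈
  [   2.38095     1.42857     1.42857]
  [   1.00198     1.93452     0.68452]
  [   0.74405     0.44643     1.69643]
The output multiplier for sector j is the column-j sum of the Leontief inverse (I − A)⁻¹ = adj(I−A) / det(I−A).
Column 2 of adj(I−A): (0.3600, 0.4875, 0.1125); det(I−A) = 0.2520.
m_2 = (0.3600 + 0.4875 + 0.1125) / 0.2520 = 0.96 / 0.2520 ≈ 3.8095.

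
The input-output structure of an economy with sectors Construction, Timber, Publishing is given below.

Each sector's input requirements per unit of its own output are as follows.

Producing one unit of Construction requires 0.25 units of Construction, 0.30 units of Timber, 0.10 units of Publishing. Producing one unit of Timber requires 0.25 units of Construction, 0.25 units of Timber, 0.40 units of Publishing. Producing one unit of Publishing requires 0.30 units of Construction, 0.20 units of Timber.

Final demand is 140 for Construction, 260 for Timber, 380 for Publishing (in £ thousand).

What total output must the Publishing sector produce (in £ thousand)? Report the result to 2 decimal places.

I − A =
  [   0.75    -0.25    -0.30]
  [  -0.30     0.75    -0.20]
  [  -0.10    -0.40     1.00]
Cofactors of I−A, C_ij = (−1)^(i+j)·(minor ij) (rows/columns in the sector order above):
  C_11 = (0.75)(1.00) − (-0.20)(-0.40) = 0.6700
  C_12 = −[(-0.30)(1.00) − (-0.20)(-0.10)] = 0.3200
  C_13 = (-0.30)(-0.40) − (0.75)(-0.10) = 0.1950
  C_21 = −[(-0.25)(1.00) − (-0.30)(-0.40)] = 0.3700
  C_22 = (0.75)(1.00) − (-0.30)(-0.10) = 0.7200
  C_23 = −[(0.75)(-0.40) − (-0.25)(-0.10)] = 0.3250
  C_31 = (-0.25)(-0.20) − (-0.30)(0.75) = 0.2750
  C_32 = −[(0.75)(-0.20) − (-0.30)(-0.30)] = 0.2400
  C_33 = (0.75)(0.75) − (-0.25)(-0.30) = 0.4875
det(I−A) = Σ_j (I−A)_1j·C_1j = (0.75)(0.6700) + (-0.25)(0.3200) + (-0.30)(0.1950) = 0.3640
adj(I−A) = Cᵀ =
  [ 0.6700   0.3700   0.2750]
  [ 0.3200   0.7200   0.2400]
  [ 0.1950   0.3250   0.4875]
(I − A)⁻¹ = adj(I−A) / det(I−A) ≈
  [   1.8407     1.0165     0.7555]
  [   0.8791     1.9780     0.6593]
  [   0.5357     0.8929     1.3393]
x = (I − A)⁻¹ d = adj(I−A)·d / det(I−A), with det(I−A) = 0.3640:
  x_1 = (0.6700·140 + 0.3700·260 + 0.2750·380) / 0.3640 = 294.50 / 0.3640 ≈ 809.07
  x_2 = (0.3200·140 + 0.7200·260 + 0.2400·380) / 0.3640 = 323.20 / 0.3640 ≈ 887.91
  x_3 = (0.1950·140 + 0.3250·260 + 0.4875·380) / 0.3640 = 297.05 / 0.3640 ≈ 816.07

x_3 = 816.07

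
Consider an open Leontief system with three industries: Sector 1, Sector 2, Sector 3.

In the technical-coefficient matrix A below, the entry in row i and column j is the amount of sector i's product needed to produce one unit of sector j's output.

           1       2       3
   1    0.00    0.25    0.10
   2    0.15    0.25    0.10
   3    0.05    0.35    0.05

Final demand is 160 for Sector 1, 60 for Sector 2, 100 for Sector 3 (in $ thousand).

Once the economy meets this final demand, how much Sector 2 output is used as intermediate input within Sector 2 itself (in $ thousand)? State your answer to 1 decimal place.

I − A =
  [   1.00    -0.25    -0.10]
  [  -0.15     0.75    -0.10]
  [  -0.05    -0.35     0.95]
Cofactors of I−A, C_ij = (−1)^(i+j)·(minor ij) (rows/columns in the sector order above):
  C_11 = (0.75)(0.95) − (-0.10)(-0.35) = 0.6775
  C_12 = −[(-0.15)(0.95) − (-0.10)(-0.05)] = 0.1475
  C_13 = (-0.15)(-0.35) − (0.75)(-0.05) = 0.0900
  C_21 = −[(-0.25)(0.95) − (-0.10)(-0.35)] = 0.2725
  C_22 = (1.00)(0.95) − (-0.10)(-0.05) = 0.9450
  C_23 = −[(1.00)(-0.35) − (-0.25)(-0.05)] = 0.3625
  C_31 = (-0.25)(-0.10) − (-0.10)(0.75) = 0.1000
  C_32 = −[(1.00)(-0.10) − (-0.10)(-0.15)] = 0.1150
  C_33 = (1.00)(0.75) − (-0.25)(-0.15) = 0.7125
det(I−A) = Σ_j (I−A)_1j·C_1j = (1.00)(0.6775) + (-0.25)(0.1475) + (-0.10)(0.0900) = 0.631625
adj(I−A) = Cᵀ =
  [ 0.6775   0.2725   0.1000]
  [ 0.1475   0.9450   0.1150]
  [ 0.0900   0.3625   0.7125]
(I − A)⁻¹ = adj(I−A) / det(I−A) ≈
  [   1.0726     0.4314     0.1583]
  [   0.2335     1.4961     0.1821]
  [   0.1425     0.5739     1.1280]
First solve x = (I − A)⁻¹ d = adj(I−A)·d / det(I−A); in particular x_2 = (0.1475·160 + 0.9450·60 + 0.1150·100) / 0.631625 = 91.80 / 0.631625 ≈ 145.339.
Intermediate flow from 2 to 2: z_22 = a_22 · x_2 = 0.25 × 91.80 / 0.631625 = 22.95 / 0.631625 ≈ 36.3.

z_22 = 36.3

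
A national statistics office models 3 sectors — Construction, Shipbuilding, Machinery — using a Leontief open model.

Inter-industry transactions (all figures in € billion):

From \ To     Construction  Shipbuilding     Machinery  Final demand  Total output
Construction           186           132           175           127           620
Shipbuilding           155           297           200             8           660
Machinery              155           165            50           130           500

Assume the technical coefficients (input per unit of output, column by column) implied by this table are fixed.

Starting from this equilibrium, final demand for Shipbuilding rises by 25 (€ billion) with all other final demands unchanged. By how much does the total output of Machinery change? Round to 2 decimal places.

Δx_3 = 39.75

Technical coefficients a_ij = z_ij / X_j:
  a_11 = 186/620 = 0.30, a_21 = 155/620 = 0.25, a_31 = 155/620 = 0.25
  a_12 = 132/660 = 0.20, a_22 = 297/660 = 0.45, a_32 = 165/660 = 0.25
  a_13 = 175/500 = 0.35, a_23 = 200/500 = 0.40, a_33 = 50/500 = 0.10
I − A =
  [   0.70    -0.20    -0.35]
  [  -0.25     0.55    -0.40]
  [  -0.25    -0.25     0.90]
Cofactors of I−A, C_ij = (−1)^(i+j)·(minor ij) (rows/columns in the sector order above):
  C_11 = (0.55)(0.90) − (-0.40)(-0.25) = 0.3950
  C_12 = −[(-0.25)(0.90) − (-0.40)(-0.25)] = 0.3250
  C_13 = (-0.25)(-0.25) − (0.55)(-0.25) = 0.2000
  C_21 = −[(-0.20)(0.90) − (-0.35)(-0.25)] = 0.2675
  C_22 = (0.70)(0.90) − (-0.35)(-0.25) = 0.5425
  C_23 = −[(0.70)(-0.25) − (-0.20)(-0.25)] = 0.2250
  C_31 = (-0.20)(-0.40) − (-0.35)(0.55) = 0.2725
  C_32 = −[(0.70)(-0.40) − (-0.35)(-0.25)] = 0.3675
  C_33 = (0.70)(0.55) − (-0.20)(-0.25) = 0.3350
det(I−A) = Σ_j (I−A)_1j·C_1j = (0.70)(0.3950) + (-0.20)(0.3250) + (-0.35)(0.2000) = 0.1415
adj(I−A) = Cᵀ =
  [ 0.3950   0.2675   0.2725]
  [ 0.3250   0.5425   0.3675]
  [ 0.2000   0.2250   0.3350]
(I − A)⁻¹ = adj(I−A) / det(I−A) ≈
  [   2.7915     1.8905     1.9258]
  [   2.2968     3.8339     2.5972]
  [   1.4134     1.5901     2.3675]
Δx = (I − A)⁻¹ Δd with Δd having +25 in the Shipbuilding component and 0 elsewhere.
So Δx_3 = L_32 · (+25), where L_32 = adj(I−A)_32 / det(I−A) = 0.2250 / 0.1415.
Δx_3 = 0.2250 × (+25) / 0.1415 = 5.625 / 0.1415 ≈ 39.75.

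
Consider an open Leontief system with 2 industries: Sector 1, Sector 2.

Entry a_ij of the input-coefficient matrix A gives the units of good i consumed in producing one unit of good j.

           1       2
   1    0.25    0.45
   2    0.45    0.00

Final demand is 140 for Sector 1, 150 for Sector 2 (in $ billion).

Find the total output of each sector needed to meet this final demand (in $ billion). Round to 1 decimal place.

I − A =
  [   0.75    -0.45]
  [  -0.45     1.00]
det(I−A) = (0.75)(1.00) − (-0.45)(-0.45) = 0.5475
adj(I−A) = [[1.00, 0.45], [0.45, 0.75]]
(I − A)⁻¹ = adj(I−A) / det(I−A) ≈
  [   1.8265     0.8219]
  [   0.8219     1.3699]
x = (I − A)⁻¹ d = adj(I−A)·d / det(I−A), with det(I−A) = 0.5475:
  x_1 = (1.00·140 + 0.45·150) / 0.5475 = 207.50 / 0.5475 ≈ 379.0
  x_2 = (0.45·140 + 0.75·150) / 0.5475 = 175.50 / 0.5475 ≈ 320.5

x_1 = 379.0, x_2 = 320.5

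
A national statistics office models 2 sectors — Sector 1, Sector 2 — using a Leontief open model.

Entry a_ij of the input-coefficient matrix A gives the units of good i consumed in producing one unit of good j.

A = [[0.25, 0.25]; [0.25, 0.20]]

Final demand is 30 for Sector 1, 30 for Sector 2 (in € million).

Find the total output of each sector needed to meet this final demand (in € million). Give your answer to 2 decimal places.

I − A =
  [   0.75    -0.25]
  [  -0.25     0.80]
det(I−A) = (0.75)(0.80) − (-0.25)(-0.25) = 0.5375
adj(I−A) = [[0.80, 0.25], [0.25, 0.75]]
(I − A)⁻¹ = adj(I−A) / det(I−A) ≈
  [   1.4884     0.4651]
  [   0.4651     1.3953]
x = (I − A)⁻¹ d = adj(I−A)·d / det(I−A), with det(I−A) = 0.5375:
  x_1 = (0.80·30 + 0.25·30) / 0.5375 = 31.50 / 0.5375 ≈ 58.60
  x_2 = (0.25·30 + 0.75·30) / 0.5375 = 30.00 / 0.5375 ≈ 55.81

x_1 = 58.60, x_2 = 55.81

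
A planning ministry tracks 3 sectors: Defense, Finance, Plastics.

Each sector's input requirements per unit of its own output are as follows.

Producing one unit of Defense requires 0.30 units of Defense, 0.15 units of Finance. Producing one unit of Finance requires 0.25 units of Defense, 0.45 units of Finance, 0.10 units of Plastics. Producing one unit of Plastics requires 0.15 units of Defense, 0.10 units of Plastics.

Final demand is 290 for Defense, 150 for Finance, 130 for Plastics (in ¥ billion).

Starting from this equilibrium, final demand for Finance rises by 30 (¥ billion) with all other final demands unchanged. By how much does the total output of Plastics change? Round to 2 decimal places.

Δx_3 = 6.76

I − A =
  [   0.70    -0.25    -0.15]
  [  -0.15     0.55     0.00]
  [   0.00    -0.10     0.90]
Cofactors of I−A, C_ij = (−1)^(i+j)·(minor ij) (rows/columns in the sector order above):
  C_11 = (0.55)(0.90) − (0.00)(-0.10) = 0.4950
  C_12 = −[(-0.15)(0.90) − (0.00)(0.00)] = 0.1350
  C_13 = (-0.15)(-0.10) − (0.55)(0.00) = 0.0150
  C_21 = −[(-0.25)(0.90) − (-0.15)(-0.10)] = 0.2400
  C_22 = (0.70)(0.90) − (-0.15)(0.00) = 0.6300
  C_23 = −[(0.70)(-0.10) − (-0.25)(0.00)] = 0.0700
  C_31 = (-0.25)(0.00) − (-0.15)(0.55) = 0.0825
  C_32 = −[(0.70)(0.00) − (-0.15)(-0.15)] = 0.0225
  C_33 = (0.70)(0.55) − (-0.25)(-0.15) = 0.3475
det(I−A) = Σ_j (I−A)_1j·C_1j = (0.70)(0.4950) + (-0.25)(0.1350) + (-0.15)(0.0150) = 0.3105
adj(I−A) = Cᵀ =
  [ 0.4950   0.2400   0.0825]
  [ 0.1350   0.6300   0.0225]
  [ 0.0150   0.0700   0.3475]
(I − A)⁻¹ = adj(I−A) / det(I−A) ≈
  [   1.5942     0.7729     0.2657]
  [   0.4348     2.0290     0.0725]
  [   0.0483     0.2254     1.1192]
Δx = (I − A)⁻¹ Δd with Δd having +30 in the Finance component and 0 elsewhere.
So Δx_3 = L_32 · (+30), where L_32 = adj(I−A)_32 / det(I−A) = 0.0700 / 0.3105.
Δx_3 = 0.0700 × (+30) / 0.3105 = 2.10 / 0.3105 ≈ 6.76.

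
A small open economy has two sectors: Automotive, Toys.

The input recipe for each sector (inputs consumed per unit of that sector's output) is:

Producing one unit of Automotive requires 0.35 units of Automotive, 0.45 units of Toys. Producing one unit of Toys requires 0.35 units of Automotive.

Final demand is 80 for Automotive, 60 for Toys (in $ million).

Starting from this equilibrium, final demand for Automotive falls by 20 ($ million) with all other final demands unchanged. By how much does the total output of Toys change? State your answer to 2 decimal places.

Δx_T = -18.27

I − A =
  [   0.65    -0.35]
  [  -0.45     1.00]
det(I−A) = (0.65)(1.00) − (-0.35)(-0.45) = 0.4925
adj(I−A) = [[1.00, 0.35], [0.45, 0.65]]
(I − A)⁻¹ = adj(I−A) / det(I−A) ≈
  [   2.0305     0.7107]
  [   0.9137     1.3198]
Δx = (I − A)⁻¹ Δd with Δd having -20 in the Automotive component and 0 elsewhere.
So Δx_T = L_TA · (-20), where L_TA = adj(I−A)_TA / det(I−A) = 0.45 / 0.4925.
Δx_T = 0.45 × (-20) / 0.4925 = -9.00 / 0.4925 ≈ -18.27.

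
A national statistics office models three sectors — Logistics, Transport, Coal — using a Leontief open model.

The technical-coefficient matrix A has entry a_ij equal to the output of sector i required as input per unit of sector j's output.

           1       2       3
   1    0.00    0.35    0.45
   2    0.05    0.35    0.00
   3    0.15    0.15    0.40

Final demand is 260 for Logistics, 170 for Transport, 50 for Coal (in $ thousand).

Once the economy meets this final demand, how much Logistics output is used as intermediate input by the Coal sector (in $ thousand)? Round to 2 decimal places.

z_13 = 126.43

I − A =
  [   1.00    -0.35    -0.45]
  [  -0.05     0.65     0.00]
  [  -0.15    -0.15     0.60]
Cofactors of I−A, C_ij = (−1)^(i+j)·(minor ij) (rows/columns in the sector order above):
  C_11 = (0.65)(0.60) − (0.00)(-0.15) = 0.3900
  C_12 = −[(-0.05)(0.60) − (0.00)(-0.15)] = 0.0300
  C_13 = (-0.05)(-0.15) − (0.65)(-0.15) = 0.1050
  C_21 = −[(-0.35)(0.60) − (-0.45)(-0.15)] = 0.2775
  C_22 = (1.00)(0.60) − (-0.45)(-0.15) = 0.5325
  C_23 = −[(1.00)(-0.15) − (-0.35)(-0.15)] = 0.2025
  C_31 = (-0.35)(0.00) − (-0.45)(0.65) = 0.2925
  C_32 = −[(1.00)(0.00) − (-0.45)(-0.05)] = 0.0225
  C_33 = (1.00)(0.65) − (-0.35)(-0.05) = 0.6325
det(I−A) = Σ_j (I−A)_1j·C_1j = (1.00)(0.3900) + (-0.35)(0.0300) + (-0.45)(0.1050) = 0.33225
adj(I−A) = Cᵀ =
  [ 0.3900   0.2775   0.2925]
  [ 0.0300   0.5325   0.0225]
  [ 0.1050   0.2025   0.6325]
(I − A)⁻¹ = adj(I−A) / det(I−A) ≈
  [   1.1738     0.8352     0.8804]
  [   0.0903     1.6027     0.0677]
  [   0.3160     0.6095     1.9037]
First solve x = (I − A)⁻¹ d = adj(I−A)·d / det(I−A); in particular x_3 = (0.1050·260 + 0.2025·170 + 0.6325·50) / 0.33225 = 93.35 / 0.33225 ≈ 280.9631.
Intermediate flow from 1 to 3: z_13 = a_13 · x_3 = 0.45 × 93.35 / 0.33225 = 42.0075 / 0.33225 ≈ 126.43.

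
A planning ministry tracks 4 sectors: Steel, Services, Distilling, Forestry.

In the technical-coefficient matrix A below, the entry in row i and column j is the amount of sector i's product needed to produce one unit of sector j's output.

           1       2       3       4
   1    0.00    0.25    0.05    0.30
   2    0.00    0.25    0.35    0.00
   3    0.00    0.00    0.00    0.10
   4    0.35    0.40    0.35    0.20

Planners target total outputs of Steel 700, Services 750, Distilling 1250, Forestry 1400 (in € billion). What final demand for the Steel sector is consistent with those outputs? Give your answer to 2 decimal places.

I − A =
  [   1.00    -0.25    -0.05    -0.30]
  [   0.00     0.75    -0.35     0.00]
  [   0.00     0.00     1.00    -0.10]
  [  -0.35    -0.40    -0.35     0.80]
d = (I − A) x:
  d_1 = (+1.00)·700 + (-0.25)·750 + (-0.05)·1250 + (-0.30)·1400 = 30.00
  d_2 = (+0.00)·700 + (+0.75)·750 + (-0.35)·1250 + (+0.00)·1400 = 125.00
  d_3 = (+0.00)·700 + (+0.00)·750 + (+1.00)·1250 + (-0.10)·1400 = 1110.00
  d_4 = (-0.35)·700 + (-0.40)·750 + (-0.35)·1250 + (+0.80)·1400 = 137.50

d_1 = 30.00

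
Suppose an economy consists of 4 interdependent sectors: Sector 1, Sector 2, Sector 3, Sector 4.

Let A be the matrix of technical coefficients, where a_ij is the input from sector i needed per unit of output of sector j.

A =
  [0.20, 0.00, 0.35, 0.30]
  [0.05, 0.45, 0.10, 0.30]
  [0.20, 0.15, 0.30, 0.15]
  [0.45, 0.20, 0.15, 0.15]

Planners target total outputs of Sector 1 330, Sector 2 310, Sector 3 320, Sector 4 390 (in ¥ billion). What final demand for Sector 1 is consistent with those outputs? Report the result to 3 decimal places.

I − A =
  [   0.80     0.00    -0.35    -0.30]
  [  -0.05     0.55    -0.10    -0.30]
  [  -0.20    -0.15     0.70    -0.15]
  [  -0.45    -0.20    -0.15     0.85]
d = (I − A) x:
  d_1 = (+0.80)·330 + (+0.00)·310 + (-0.35)·320 + (-0.30)·390 = 35.000
  d_2 = (-0.05)·330 + (+0.55)·310 + (-0.10)·320 + (-0.30)·390 = 5.000
  d_3 = (-0.20)·330 + (-0.15)·310 + (+0.70)·320 + (-0.15)·390 = 53.000
  d_4 = (-0.45)·330 + (-0.20)·310 + (-0.15)·320 + (+0.85)·390 = 73.000

d_1 = 35.000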